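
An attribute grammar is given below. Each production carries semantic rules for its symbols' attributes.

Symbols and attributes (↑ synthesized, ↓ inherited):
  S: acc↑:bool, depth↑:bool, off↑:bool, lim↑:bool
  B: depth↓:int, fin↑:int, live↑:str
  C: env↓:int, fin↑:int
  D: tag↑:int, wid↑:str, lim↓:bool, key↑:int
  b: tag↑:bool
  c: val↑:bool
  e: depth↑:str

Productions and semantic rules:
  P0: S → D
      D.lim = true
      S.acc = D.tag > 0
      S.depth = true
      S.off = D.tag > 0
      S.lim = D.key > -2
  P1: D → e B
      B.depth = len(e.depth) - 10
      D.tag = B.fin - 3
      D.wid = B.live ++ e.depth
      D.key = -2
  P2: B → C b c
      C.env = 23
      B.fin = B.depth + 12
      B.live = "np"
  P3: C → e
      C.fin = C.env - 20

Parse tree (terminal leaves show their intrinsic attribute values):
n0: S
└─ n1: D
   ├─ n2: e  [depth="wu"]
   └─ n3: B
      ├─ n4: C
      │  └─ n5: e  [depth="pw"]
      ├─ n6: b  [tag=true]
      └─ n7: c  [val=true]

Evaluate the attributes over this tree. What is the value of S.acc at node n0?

1. n1.lim = true  [true]
2. n2.depth = "wu"  [terminal]
3. n3.depth = -8  [len(e.depth) - 10]
4. n4.env = 23  [23]
5. n5.depth = "pw"  [terminal]
6. n4.fin = 3  [C.env - 20]
7. n6.tag = true  [terminal]
8. n7.val = true  [terminal]
9. n3.fin = 4  [B.depth + 12]
10. n3.live = "np"  ["np"]
11. n1.tag = 1  [B.fin - 3]
12. n1.wid = "npwu"  [B.live ++ e.depth]
13. n1.key = -2  [-2]
14. n0.acc = true  [D.tag > 0]
15. n0.depth = true  [true]
16. n0.off = true  [D.tag > 0]
17. n0.lim = false  [D.key > -2]

true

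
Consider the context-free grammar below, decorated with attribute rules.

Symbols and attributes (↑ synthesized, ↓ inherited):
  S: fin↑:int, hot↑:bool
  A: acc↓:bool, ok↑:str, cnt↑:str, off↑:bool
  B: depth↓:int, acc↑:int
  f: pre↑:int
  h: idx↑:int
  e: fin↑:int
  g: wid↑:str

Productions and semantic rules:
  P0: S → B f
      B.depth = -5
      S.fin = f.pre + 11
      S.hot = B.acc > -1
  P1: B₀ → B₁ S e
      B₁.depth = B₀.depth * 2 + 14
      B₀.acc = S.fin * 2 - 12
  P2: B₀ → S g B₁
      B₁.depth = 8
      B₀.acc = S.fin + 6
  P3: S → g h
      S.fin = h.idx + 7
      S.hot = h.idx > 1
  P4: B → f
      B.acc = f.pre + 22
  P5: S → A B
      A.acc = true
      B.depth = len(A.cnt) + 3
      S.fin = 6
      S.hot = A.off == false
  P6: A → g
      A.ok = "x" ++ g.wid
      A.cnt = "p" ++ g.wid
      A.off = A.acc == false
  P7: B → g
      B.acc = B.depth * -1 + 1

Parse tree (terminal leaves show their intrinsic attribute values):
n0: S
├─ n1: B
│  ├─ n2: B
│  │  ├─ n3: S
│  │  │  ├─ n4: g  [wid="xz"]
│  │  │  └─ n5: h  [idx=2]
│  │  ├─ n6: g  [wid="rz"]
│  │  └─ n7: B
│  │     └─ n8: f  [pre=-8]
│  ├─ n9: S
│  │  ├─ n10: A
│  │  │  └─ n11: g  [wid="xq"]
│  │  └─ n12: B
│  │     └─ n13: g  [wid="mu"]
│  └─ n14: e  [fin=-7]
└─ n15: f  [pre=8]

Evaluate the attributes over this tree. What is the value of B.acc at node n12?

-5

1. n1.depth = -5  [-5]
2. n2.depth = 4  [B₀.depth * 2 + 14]
3. n4.wid = "xz"  [terminal]
4. n5.idx = 2  [terminal]
5. n3.fin = 9  [h.idx + 7]
6. n3.hot = true  [h.idx > 1]
7. n6.wid = "rz"  [terminal]
8. n7.depth = 8  [8]
9. n8.pre = -8  [terminal]
10. n7.acc = 14  [f.pre + 22]
11. n2.acc = 15  [S.fin + 6]
12. n10.acc = true  [true]
13. n11.wid = "xq"  [terminal]
14. n10.ok = "xxq"  ["x" ++ g.wid]
15. n10.cnt = "pxq"  ["p" ++ g.wid]
16. n10.off = false  [A.acc == false]
17. n12.depth = 6  [len(A.cnt) + 3]
18. n13.wid = "mu"  [terminal]
19. n12.acc = -5  [B.depth * -1 + 1]
20. n9.fin = 6  [6]
21. n9.hot = true  [A.off == false]
22. n14.fin = -7  [terminal]
23. n1.acc = 0  [S.fin * 2 - 12]
24. n15.pre = 8  [terminal]
25. n0.fin = 19  [f.pre + 11]
26. n0.hot = true  [B.acc > -1]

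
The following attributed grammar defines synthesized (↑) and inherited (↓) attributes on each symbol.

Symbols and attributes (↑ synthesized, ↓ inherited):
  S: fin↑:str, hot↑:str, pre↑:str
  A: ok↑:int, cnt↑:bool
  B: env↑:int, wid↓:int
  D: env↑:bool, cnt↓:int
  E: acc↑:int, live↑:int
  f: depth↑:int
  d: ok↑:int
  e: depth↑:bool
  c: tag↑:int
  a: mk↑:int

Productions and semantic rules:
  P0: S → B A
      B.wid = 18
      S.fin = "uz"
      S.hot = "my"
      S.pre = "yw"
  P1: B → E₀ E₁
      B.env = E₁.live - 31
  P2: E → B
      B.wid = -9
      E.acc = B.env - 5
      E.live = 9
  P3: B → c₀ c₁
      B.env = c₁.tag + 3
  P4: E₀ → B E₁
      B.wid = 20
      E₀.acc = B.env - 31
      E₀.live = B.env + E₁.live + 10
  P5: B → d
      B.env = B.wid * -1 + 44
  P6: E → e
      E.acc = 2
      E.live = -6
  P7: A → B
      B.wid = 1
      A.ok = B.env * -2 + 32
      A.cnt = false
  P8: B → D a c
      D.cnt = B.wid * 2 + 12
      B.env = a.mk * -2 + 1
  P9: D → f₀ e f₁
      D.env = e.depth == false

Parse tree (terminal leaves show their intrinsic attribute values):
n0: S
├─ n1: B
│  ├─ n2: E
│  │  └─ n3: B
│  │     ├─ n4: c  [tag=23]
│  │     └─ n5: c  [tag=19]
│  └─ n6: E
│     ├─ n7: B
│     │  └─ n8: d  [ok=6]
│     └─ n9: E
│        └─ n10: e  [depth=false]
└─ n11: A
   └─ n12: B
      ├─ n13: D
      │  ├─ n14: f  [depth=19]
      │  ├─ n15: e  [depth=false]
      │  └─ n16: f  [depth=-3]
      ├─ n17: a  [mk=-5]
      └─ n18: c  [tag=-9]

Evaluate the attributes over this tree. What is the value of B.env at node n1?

1. n1.wid = 18  [18]
2. n3.wid = -9  [-9]
3. n4.tag = 23  [terminal]
4. n5.tag = 19  [terminal]
5. n3.env = 22  [c₁.tag + 3]
6. n2.acc = 17  [B.env - 5]
7. n2.live = 9  [9]
8. n7.wid = 20  [20]
9. n8.ok = 6  [terminal]
10. n7.env = 24  [B.wid * -1 + 44]
11. n10.depth = false  [terminal]
12. n9.acc = 2  [2]
13. n9.live = -6  [-6]
14. n6.acc = -7  [B.env - 31]
15. n6.live = 28  [B.env + E₁.live + 10]
16. n1.env = -3  [E₁.live - 31]
17. n12.wid = 1  [1]
18. n13.cnt = 14  [B.wid * 2 + 12]
19. n14.depth = 19  [terminal]
20. n15.depth = false  [terminal]
21. n16.depth = -3  [terminal]
22. n13.env = true  [e.depth == false]
23. n17.mk = -5  [terminal]
24. n18.tag = -9  [terminal]
25. n12.env = 11  [a.mk * -2 + 1]
26. n11.ok = 10  [B.env * -2 + 32]
27. n11.cnt = false  [false]
28. n0.fin = "uz"  ["uz"]
29. n0.hot = "my"  ["my"]
30. n0.pre = "yw"  ["yw"]

-3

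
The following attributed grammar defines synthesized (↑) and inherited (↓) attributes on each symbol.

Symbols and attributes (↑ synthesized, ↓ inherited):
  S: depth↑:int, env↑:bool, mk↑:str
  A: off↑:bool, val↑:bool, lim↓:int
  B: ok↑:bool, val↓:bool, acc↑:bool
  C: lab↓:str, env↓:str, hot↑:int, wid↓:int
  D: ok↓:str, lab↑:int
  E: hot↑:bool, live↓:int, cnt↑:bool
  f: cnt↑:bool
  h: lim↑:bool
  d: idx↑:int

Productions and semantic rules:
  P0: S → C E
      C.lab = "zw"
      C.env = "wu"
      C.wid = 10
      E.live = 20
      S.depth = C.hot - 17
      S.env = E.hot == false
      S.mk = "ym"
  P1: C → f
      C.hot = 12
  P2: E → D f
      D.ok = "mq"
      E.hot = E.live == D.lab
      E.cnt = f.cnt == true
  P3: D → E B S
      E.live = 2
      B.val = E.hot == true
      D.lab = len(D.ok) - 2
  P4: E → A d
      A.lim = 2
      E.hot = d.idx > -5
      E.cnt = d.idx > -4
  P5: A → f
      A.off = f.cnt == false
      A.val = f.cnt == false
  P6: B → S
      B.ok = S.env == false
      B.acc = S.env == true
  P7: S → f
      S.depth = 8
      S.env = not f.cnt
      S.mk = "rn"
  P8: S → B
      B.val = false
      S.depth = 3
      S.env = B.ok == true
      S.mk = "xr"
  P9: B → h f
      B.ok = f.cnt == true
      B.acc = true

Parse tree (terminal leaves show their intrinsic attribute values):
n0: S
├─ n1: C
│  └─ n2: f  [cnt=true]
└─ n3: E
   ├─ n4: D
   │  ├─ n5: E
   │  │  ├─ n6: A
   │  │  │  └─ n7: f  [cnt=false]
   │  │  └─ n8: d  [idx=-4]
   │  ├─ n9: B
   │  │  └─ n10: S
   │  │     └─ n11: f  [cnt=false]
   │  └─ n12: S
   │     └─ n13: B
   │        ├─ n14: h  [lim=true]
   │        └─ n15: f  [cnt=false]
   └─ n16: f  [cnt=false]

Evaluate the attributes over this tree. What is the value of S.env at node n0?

true

1. n1.lab = "zw"  ["zw"]
2. n1.env = "wu"  ["wu"]
3. n1.wid = 10  [10]
4. n2.cnt = true  [terminal]
5. n1.hot = 12  [12]
6. n3.live = 20  [20]
7. n4.ok = "mq"  ["mq"]
8. n5.live = 2  [2]
9. n6.lim = 2  [2]
10. n7.cnt = false  [terminal]
11. n6.off = true  [f.cnt == false]
12. n6.val = true  [f.cnt == false]
13. n8.idx = -4  [terminal]
14. n5.hot = true  [d.idx > -5]
15. n5.cnt = false  [d.idx > -4]
16. n9.val = true  [E.hot == true]
17. n11.cnt = false  [terminal]
18. n10.depth = 8  [8]
19. n10.env = true  [not f.cnt]
20. n10.mk = "rn"  ["rn"]
21. n9.ok = false  [S.env == false]
22. n9.acc = true  [S.env == true]
23. n13.val = false  [false]
24. n14.lim = true  [terminal]
25. n15.cnt = false  [terminal]
26. n13.ok = false  [f.cnt == true]
27. n13.acc = true  [true]
28. n12.depth = 3  [3]
29. n12.env = false  [B.ok == true]
30. n12.mk = "xr"  ["xr"]
31. n4.lab = 0  [len(D.ok) - 2]
32. n16.cnt = false  [terminal]
33. n3.hot = false  [E.live == D.lab]
34. n3.cnt = false  [f.cnt == true]
35. n0.depth = -5  [C.hot - 17]
36. n0.env = true  [E.hot == false]
37. n0.mk = "ym"  ["ym"]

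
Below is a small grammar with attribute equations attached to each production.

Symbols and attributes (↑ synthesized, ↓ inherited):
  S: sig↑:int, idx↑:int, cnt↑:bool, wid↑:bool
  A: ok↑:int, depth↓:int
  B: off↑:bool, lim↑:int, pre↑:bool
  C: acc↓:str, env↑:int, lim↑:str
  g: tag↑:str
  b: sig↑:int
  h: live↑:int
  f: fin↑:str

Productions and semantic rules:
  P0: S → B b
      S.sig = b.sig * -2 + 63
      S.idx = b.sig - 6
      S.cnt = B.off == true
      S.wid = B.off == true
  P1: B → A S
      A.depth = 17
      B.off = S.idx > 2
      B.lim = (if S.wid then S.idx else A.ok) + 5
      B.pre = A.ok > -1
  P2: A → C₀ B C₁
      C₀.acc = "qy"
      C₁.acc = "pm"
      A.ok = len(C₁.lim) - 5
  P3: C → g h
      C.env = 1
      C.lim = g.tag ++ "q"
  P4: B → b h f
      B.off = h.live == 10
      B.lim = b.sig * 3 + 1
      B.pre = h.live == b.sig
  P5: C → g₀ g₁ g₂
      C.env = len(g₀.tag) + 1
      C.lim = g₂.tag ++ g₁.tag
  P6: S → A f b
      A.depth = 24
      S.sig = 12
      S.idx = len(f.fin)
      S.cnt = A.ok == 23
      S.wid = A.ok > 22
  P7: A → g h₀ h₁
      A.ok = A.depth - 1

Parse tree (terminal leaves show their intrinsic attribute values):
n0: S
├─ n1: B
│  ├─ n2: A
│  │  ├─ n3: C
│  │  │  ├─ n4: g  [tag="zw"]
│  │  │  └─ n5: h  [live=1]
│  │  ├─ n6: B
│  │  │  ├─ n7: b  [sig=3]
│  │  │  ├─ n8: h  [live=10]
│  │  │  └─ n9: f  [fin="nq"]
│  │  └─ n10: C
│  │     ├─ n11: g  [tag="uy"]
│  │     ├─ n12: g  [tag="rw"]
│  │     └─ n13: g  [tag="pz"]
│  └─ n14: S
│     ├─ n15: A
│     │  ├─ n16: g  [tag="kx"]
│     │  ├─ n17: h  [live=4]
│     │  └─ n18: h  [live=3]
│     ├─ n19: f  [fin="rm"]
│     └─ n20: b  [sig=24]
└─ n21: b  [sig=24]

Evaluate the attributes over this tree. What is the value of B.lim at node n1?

1. n2.depth = 17  [17]
2. n3.acc = "qy"  ["qy"]
3. n4.tag = "zw"  [terminal]
4. n5.live = 1  [terminal]
5. n3.env = 1  [1]
6. n3.lim = "zwq"  [g.tag ++ "q"]
7. n7.sig = 3  [terminal]
8. n8.live = 10  [terminal]
9. n9.fin = "nq"  [terminal]
10. n6.off = true  [h.live == 10]
11. n6.lim = 10  [b.sig * 3 + 1]
12. n6.pre = false  [h.live == b.sig]
13. n10.acc = "pm"  ["pm"]
14. n11.tag = "uy"  [terminal]
15. n12.tag = "rw"  [terminal]
16. n13.tag = "pz"  [terminal]
17. n10.env = 3  [len(g₀.tag) + 1]
18. n10.lim = "pzrw"  [g₂.tag ++ g₁.tag]
19. n2.ok = -1  [len(C₁.lim) - 5]
20. n15.depth = 24  [24]
21. n16.tag = "kx"  [terminal]
22. n17.live = 4  [terminal]
23. n18.live = 3  [terminal]
24. n15.ok = 23  [A.depth - 1]
25. n19.fin = "rm"  [terminal]
26. n20.sig = 24  [terminal]
27. n14.sig = 12  [12]
28. n14.idx = 2  [len(f.fin)]
29. n14.cnt = true  [A.ok == 23]
30. n14.wid = true  [A.ok > 22]
31. n1.off = false  [S.idx > 2]
32. n1.lim = 7  [(if S.wid then S.idx else A.ok) + 5]
33. n1.pre = false  [A.ok > -1]
34. n21.sig = 24  [terminal]
35. n0.sig = 15  [b.sig * -2 + 63]
36. n0.idx = 18  [b.sig - 6]
37. n0.cnt = false  [B.off == true]
38. n0.wid = false  [B.off == true]

7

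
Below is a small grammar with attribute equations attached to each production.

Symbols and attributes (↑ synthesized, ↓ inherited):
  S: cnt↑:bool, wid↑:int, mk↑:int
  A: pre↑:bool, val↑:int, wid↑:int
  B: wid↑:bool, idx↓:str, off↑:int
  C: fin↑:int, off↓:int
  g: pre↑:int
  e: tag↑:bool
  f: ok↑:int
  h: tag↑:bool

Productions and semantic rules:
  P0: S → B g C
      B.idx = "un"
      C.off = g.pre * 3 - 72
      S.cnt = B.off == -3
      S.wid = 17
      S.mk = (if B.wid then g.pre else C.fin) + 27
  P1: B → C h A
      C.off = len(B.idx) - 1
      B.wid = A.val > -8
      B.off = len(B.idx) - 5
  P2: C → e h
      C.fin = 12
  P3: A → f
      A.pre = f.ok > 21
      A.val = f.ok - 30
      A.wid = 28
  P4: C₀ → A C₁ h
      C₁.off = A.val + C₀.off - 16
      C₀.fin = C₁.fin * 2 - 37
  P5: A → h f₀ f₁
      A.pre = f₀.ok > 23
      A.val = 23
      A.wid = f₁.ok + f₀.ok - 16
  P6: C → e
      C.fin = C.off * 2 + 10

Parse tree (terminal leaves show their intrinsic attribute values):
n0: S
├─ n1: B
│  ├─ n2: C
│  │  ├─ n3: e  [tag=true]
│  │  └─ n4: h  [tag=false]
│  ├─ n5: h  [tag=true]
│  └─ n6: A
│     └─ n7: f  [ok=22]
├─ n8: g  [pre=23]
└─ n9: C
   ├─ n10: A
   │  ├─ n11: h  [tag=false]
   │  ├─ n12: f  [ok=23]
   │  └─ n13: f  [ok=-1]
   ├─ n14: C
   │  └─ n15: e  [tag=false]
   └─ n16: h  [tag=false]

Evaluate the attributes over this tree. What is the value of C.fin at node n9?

-1

1. n1.idx = "un"  ["un"]
2. n2.off = 1  [len(B.idx) - 1]
3. n3.tag = true  [terminal]
4. n4.tag = false  [terminal]
5. n2.fin = 12  [12]
6. n5.tag = true  [terminal]
7. n7.ok = 22  [terminal]
8. n6.pre = true  [f.ok > 21]
9. n6.val = -8  [f.ok - 30]
10. n6.wid = 28  [28]
11. n1.wid = false  [A.val > -8]
12. n1.off = -3  [len(B.idx) - 5]
13. n8.pre = 23  [terminal]
14. n9.off = -3  [g.pre * 3 - 72]
15. n11.tag = false  [terminal]
16. n12.ok = 23  [terminal]
17. n13.ok = -1  [terminal]
18. n10.pre = false  [f₀.ok > 23]
19. n10.val = 23  [23]
20. n10.wid = 6  [f₁.ok + f₀.ok - 16]
21. n14.off = 4  [A.val + C₀.off - 16]
22. n15.tag = false  [terminal]
23. n14.fin = 18  [C.off * 2 + 10]
24. n16.tag = false  [terminal]
25. n9.fin = -1  [C₁.fin * 2 - 37]
26. n0.cnt = true  [B.off == -3]
27. n0.wid = 17  [17]
28. n0.mk = 26  [(if B.wid then g.pre else C.fin) + 27]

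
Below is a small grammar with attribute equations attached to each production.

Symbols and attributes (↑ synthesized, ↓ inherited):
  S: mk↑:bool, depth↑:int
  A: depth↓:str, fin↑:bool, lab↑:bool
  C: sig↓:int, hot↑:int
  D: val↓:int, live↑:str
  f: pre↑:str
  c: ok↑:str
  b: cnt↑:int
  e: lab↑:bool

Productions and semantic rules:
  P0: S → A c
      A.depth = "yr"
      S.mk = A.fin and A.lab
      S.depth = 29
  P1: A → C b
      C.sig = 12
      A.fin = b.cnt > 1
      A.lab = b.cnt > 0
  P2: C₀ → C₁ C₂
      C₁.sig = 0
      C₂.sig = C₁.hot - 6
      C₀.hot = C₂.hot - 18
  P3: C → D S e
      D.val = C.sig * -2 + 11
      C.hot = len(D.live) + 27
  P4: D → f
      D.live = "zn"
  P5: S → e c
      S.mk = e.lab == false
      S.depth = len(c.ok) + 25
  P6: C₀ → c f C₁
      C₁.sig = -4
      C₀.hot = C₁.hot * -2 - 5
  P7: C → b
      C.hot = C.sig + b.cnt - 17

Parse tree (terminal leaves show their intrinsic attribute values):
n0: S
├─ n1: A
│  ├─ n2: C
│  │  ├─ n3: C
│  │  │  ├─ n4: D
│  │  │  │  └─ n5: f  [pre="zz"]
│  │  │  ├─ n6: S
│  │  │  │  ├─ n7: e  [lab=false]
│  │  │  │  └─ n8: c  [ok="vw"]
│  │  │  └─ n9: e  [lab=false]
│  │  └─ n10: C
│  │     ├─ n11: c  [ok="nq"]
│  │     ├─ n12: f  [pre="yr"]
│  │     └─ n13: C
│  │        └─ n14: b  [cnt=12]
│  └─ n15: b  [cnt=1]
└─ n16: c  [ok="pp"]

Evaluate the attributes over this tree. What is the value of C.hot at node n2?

1. n1.depth = "yr"  ["yr"]
2. n2.sig = 12  [12]
3. n3.sig = 0  [0]
4. n4.val = 11  [C.sig * -2 + 11]
5. n5.pre = "zz"  [terminal]
6. n4.live = "zn"  ["zn"]
7. n7.lab = false  [terminal]
8. n8.ok = "vw"  [terminal]
9. n6.mk = true  [e.lab == false]
10. n6.depth = 27  [len(c.ok) + 25]
11. n9.lab = false  [terminal]
12. n3.hot = 29  [len(D.live) + 27]
13. n10.sig = 23  [C₁.hot - 6]
14. n11.ok = "nq"  [terminal]
15. n12.pre = "yr"  [terminal]
16. n13.sig = -4  [-4]
17. n14.cnt = 12  [terminal]
18. n13.hot = -9  [C.sig + b.cnt - 17]
19. n10.hot = 13  [C₁.hot * -2 - 5]
20. n2.hot = -5  [C₂.hot - 18]
21. n15.cnt = 1  [terminal]
22. n1.fin = false  [b.cnt > 1]
23. n1.lab = true  [b.cnt > 0]
24. n16.ok = "pp"  [terminal]
25. n0.mk = false  [A.fin and A.lab]
26. n0.depth = 29  [29]

-5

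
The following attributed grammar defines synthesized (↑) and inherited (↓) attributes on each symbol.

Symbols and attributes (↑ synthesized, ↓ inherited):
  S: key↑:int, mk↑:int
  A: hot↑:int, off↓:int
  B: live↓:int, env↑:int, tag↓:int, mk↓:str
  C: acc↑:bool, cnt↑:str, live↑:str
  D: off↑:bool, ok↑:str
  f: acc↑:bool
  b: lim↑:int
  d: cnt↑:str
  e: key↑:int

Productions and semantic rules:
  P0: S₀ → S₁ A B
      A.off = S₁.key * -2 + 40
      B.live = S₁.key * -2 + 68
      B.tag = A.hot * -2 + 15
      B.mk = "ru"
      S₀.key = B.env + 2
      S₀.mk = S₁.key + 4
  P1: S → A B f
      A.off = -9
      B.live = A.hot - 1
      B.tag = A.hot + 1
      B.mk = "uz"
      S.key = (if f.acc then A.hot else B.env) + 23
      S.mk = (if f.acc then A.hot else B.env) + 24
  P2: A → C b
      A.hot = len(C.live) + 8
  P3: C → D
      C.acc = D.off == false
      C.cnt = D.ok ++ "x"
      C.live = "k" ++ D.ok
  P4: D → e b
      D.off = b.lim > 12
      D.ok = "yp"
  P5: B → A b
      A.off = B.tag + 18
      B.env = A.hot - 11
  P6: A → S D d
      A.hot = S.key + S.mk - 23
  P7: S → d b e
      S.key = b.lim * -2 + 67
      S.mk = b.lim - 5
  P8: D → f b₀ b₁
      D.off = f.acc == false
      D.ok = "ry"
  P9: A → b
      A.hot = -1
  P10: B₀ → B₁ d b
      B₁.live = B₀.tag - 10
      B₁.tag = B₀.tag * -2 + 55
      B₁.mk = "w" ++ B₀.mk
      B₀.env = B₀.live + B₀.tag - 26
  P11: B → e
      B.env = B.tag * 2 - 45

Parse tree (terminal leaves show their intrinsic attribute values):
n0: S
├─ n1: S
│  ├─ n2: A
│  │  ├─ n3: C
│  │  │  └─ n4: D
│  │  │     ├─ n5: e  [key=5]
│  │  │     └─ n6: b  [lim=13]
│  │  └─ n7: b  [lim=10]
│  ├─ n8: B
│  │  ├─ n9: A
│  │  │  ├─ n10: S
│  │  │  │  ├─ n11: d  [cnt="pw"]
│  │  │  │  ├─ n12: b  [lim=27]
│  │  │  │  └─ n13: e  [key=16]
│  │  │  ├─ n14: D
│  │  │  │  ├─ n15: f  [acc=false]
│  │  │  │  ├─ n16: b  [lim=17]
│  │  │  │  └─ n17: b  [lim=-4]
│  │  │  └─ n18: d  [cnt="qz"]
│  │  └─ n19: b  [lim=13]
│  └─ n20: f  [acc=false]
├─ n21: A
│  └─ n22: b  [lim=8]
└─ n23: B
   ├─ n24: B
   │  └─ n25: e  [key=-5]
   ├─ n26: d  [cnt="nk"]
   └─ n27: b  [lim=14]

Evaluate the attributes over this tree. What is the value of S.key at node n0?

1. n2.off = -9  [-9]
2. n5.key = 5  [terminal]
3. n6.lim = 13  [terminal]
4. n4.off = true  [b.lim > 12]
5. n4.ok = "yp"  ["yp"]
6. n3.acc = false  [D.off == false]
7. n3.cnt = "ypx"  [D.ok ++ "x"]
8. n3.live = "kyp"  ["k" ++ D.ok]
9. n7.lim = 10  [terminal]
10. n2.hot = 11  [len(C.live) + 8]
11. n8.live = 10  [A.hot - 1]
12. n8.tag = 12  [A.hot + 1]
13. n8.mk = "uz"  ["uz"]
14. n9.off = 30  [B.tag + 18]
15. n11.cnt = "pw"  [terminal]
16. n12.lim = 27  [terminal]
17. n13.key = 16  [terminal]
18. n10.key = 13  [b.lim * -2 + 67]
19. n10.mk = 22  [b.lim - 5]
20. n15.acc = false  [terminal]
21. n16.lim = 17  [terminal]
22. n17.lim = -4  [terminal]
23. n14.off = true  [f.acc == false]
24. n14.ok = "ry"  ["ry"]
25. n18.cnt = "qz"  [terminal]
26. n9.hot = 12  [S.key + S.mk - 23]
27. n19.lim = 13  [terminal]
28. n8.env = 1  [A.hot - 11]
29. n20.acc = false  [terminal]
30. n1.key = 24  [(if f.acc then A.hot else B.env) + 23]
31. n1.mk = 25  [(if f.acc then A.hot else B.env) + 24]
32. n21.off = -8  [S₁.key * -2 + 40]
33. n22.lim = 8  [terminal]
34. n21.hot = -1  [-1]
35. n23.live = 20  [S₁.key * -2 + 68]
36. n23.tag = 17  [A.hot * -2 + 15]
37. n23.mk = "ru"  ["ru"]
38. n24.live = 7  [B₀.tag - 10]
39. n24.tag = 21  [B₀.tag * -2 + 55]
40. n24.mk = "wru"  ["w" ++ B₀.mk]
41. n25.key = -5  [terminal]
42. n24.env = -3  [B.tag * 2 - 45]
43. n26.cnt = "nk"  [terminal]
44. n27.lim = 14  [terminal]
45. n23.env = 11  [B₀.live + B₀.tag - 26]
46. n0.key = 13  [B.env + 2]
47. n0.mk = 28  [S₁.key + 4]

13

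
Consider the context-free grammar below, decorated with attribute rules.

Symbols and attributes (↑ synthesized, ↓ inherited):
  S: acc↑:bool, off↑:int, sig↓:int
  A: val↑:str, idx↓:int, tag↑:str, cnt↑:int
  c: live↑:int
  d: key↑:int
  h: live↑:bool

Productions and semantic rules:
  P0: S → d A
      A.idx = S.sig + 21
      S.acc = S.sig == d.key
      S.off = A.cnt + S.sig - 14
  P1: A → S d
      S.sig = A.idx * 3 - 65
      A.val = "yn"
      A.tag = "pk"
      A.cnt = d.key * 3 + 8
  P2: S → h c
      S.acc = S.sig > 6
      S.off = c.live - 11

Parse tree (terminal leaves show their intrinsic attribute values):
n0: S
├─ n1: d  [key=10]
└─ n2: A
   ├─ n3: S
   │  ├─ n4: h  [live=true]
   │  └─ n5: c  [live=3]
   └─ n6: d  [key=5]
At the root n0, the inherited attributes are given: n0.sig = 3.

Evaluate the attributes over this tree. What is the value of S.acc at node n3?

1. n0.sig = 3  [given at root]
2. n1.key = 10  [terminal]
3. n2.idx = 24  [S.sig + 21]
4. n3.sig = 7  [A.idx * 3 - 65]
5. n4.live = true  [terminal]
6. n5.live = 3  [terminal]
7. n3.acc = true  [S.sig > 6]
8. n3.off = -8  [c.live - 11]
9. n6.key = 5  [terminal]
10. n2.val = "yn"  ["yn"]
11. n2.tag = "pk"  ["pk"]
12. n2.cnt = 23  [d.key * 3 + 8]
13. n0.acc = false  [S.sig == d.key]
14. n0.off = 12  [A.cnt + S.sig - 14]

true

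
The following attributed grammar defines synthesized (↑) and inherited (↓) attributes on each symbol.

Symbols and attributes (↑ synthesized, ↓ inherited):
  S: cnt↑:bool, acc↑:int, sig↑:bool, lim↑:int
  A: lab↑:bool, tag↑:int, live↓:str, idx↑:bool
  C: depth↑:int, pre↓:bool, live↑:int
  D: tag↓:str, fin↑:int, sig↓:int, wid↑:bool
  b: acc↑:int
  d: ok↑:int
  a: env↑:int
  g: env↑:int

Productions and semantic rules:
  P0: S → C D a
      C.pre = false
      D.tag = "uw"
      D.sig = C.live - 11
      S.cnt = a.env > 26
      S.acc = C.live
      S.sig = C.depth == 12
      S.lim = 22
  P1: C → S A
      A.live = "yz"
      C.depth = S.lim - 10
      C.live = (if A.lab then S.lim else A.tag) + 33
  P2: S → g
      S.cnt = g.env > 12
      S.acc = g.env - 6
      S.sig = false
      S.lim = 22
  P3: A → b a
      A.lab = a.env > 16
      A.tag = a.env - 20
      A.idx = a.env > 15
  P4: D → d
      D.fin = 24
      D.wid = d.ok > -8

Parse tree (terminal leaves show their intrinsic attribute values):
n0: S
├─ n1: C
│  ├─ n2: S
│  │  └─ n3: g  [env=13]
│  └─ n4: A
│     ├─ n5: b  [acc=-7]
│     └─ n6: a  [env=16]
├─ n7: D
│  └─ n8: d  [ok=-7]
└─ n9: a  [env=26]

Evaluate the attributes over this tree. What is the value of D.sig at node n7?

18

1. n1.pre = false  [false]
2. n3.env = 13  [terminal]
3. n2.cnt = true  [g.env > 12]
4. n2.acc = 7  [g.env - 6]
5. n2.sig = false  [false]
6. n2.lim = 22  [22]
7. n4.live = "yz"  ["yz"]
8. n5.acc = -7  [terminal]
9. n6.env = 16  [terminal]
10. n4.lab = false  [a.env > 16]
11. n4.tag = -4  [a.env - 20]
12. n4.idx = true  [a.env > 15]
13. n1.depth = 12  [S.lim - 10]
14. n1.live = 29  [(if A.lab then S.lim else A.tag) + 33]
15. n7.tag = "uw"  ["uw"]
16. n7.sig = 18  [C.live - 11]
17. n8.ok = -7  [terminal]
18. n7.fin = 24  [24]
19. n7.wid = true  [d.ok > -8]
20. n9.env = 26  [terminal]
21. n0.cnt = false  [a.env > 26]
22. n0.acc = 29  [C.live]
23. n0.sig = true  [C.depth == 12]
24. n0.lim = 22  [22]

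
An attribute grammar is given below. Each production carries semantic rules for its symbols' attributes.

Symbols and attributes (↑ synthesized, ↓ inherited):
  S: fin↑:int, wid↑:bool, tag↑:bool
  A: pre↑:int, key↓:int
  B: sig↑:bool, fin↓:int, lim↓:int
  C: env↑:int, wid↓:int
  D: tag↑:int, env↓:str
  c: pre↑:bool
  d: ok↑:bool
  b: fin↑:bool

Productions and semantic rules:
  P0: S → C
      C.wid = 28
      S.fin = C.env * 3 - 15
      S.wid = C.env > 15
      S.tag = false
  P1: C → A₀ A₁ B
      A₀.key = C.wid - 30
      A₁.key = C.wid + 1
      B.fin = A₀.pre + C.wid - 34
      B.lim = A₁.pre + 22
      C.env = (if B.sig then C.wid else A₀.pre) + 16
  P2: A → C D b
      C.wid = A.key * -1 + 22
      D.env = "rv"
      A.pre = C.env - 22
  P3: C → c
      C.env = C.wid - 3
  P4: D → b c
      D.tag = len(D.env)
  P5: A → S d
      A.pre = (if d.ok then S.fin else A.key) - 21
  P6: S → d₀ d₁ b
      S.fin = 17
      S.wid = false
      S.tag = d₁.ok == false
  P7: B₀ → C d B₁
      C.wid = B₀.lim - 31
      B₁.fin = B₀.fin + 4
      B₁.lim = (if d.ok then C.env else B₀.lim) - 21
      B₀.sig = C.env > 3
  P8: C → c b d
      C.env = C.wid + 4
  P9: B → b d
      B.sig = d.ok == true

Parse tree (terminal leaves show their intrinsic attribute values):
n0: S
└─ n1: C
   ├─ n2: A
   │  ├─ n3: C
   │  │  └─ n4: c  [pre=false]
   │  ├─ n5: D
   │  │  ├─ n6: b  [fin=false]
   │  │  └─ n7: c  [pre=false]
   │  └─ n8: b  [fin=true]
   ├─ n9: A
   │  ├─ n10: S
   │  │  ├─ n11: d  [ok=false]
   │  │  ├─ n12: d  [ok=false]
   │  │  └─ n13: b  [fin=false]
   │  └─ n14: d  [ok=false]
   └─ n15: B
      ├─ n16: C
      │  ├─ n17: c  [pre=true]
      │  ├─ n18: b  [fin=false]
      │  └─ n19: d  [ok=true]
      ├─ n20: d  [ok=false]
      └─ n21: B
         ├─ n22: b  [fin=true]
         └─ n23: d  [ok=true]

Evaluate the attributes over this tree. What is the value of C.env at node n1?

1. n1.wid = 28  [28]
2. n2.key = -2  [C.wid - 30]
3. n3.wid = 24  [A.key * -1 + 22]
4. n4.pre = false  [terminal]
5. n3.env = 21  [C.wid - 3]
6. n5.env = "rv"  ["rv"]
7. n6.fin = false  [terminal]
8. n7.pre = false  [terminal]
9. n5.tag = 2  [len(D.env)]
10. n8.fin = true  [terminal]
11. n2.pre = -1  [C.env - 22]
12. n9.key = 29  [C.wid + 1]
13. n11.ok = false  [terminal]
14. n12.ok = false  [terminal]
15. n13.fin = false  [terminal]
16. n10.fin = 17  [17]
17. n10.wid = false  [false]
18. n10.tag = true  [d₁.ok == false]
19. n14.ok = false  [terminal]
20. n9.pre = 8  [(if d.ok then S.fin else A.key) - 21]
21. n15.fin = -7  [A₀.pre + C.wid - 34]
22. n15.lim = 30  [A₁.pre + 22]
23. n16.wid = -1  [B₀.lim - 31]
24. n17.pre = true  [terminal]
25. n18.fin = false  [terminal]
26. n19.ok = true  [terminal]
27. n16.env = 3  [C.wid + 4]
28. n20.ok = false  [terminal]
29. n21.fin = -3  [B₀.fin + 4]
30. n21.lim = 9  [(if d.ok then C.env else B₀.lim) - 21]
31. n22.fin = true  [terminal]
32. n23.ok = true  [terminal]
33. n21.sig = true  [d.ok == true]
34. n15.sig = false  [C.env > 3]
35. n1.env = 15  [(if B.sig then C.wid else A₀.pre) + 16]
36. n0.fin = 30  [C.env * 3 - 15]
37. n0.wid = false  [C.env > 15]
38. n0.tag = false  [false]

15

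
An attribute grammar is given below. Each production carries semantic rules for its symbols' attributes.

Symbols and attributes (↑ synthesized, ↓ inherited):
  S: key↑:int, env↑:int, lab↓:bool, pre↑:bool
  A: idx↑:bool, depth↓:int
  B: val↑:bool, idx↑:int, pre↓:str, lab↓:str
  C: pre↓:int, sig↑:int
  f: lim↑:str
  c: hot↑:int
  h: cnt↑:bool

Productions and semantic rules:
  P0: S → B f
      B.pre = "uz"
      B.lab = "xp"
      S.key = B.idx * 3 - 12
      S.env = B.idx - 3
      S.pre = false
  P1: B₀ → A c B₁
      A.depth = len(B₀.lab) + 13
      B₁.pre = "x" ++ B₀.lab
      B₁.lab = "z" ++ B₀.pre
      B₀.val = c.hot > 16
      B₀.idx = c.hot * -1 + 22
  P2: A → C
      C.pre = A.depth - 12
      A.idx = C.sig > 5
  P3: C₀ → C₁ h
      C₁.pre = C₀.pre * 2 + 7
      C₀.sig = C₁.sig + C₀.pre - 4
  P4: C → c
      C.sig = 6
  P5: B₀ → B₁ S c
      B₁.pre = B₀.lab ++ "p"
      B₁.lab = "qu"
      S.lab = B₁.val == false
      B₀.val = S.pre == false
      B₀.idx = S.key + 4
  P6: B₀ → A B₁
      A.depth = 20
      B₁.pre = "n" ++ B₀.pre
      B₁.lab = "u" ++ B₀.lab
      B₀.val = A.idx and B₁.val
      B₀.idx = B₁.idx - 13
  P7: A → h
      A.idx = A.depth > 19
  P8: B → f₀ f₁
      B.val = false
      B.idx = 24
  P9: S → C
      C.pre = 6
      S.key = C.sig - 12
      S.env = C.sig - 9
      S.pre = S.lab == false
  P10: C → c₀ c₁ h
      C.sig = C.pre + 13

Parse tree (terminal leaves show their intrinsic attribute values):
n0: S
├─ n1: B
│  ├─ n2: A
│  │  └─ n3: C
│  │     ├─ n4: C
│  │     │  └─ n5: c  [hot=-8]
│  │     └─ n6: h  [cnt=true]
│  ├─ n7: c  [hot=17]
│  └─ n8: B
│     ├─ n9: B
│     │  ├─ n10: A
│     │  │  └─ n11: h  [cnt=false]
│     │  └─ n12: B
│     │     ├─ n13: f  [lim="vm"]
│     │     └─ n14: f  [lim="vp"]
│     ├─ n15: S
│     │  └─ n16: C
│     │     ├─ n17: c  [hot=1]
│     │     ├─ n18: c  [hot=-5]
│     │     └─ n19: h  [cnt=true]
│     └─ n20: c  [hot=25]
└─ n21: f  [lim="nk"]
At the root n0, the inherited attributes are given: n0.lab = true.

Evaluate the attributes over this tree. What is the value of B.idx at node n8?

11

1. n0.lab = true  [given at root]
2. n1.pre = "uz"  ["uz"]
3. n1.lab = "xp"  ["xp"]
4. n2.depth = 15  [len(B₀.lab) + 13]
5. n3.pre = 3  [A.depth - 12]
6. n4.pre = 13  [C₀.pre * 2 + 7]
7. n5.hot = -8  [terminal]
8. n4.sig = 6  [6]
9. n6.cnt = true  [terminal]
10. n3.sig = 5  [C₁.sig + C₀.pre - 4]
11. n2.idx = false  [C.sig > 5]
12. n7.hot = 17  [terminal]
13. n8.pre = "xxp"  ["x" ++ B₀.lab]
14. n8.lab = "zuz"  ["z" ++ B₀.pre]
15. n9.pre = "zuzp"  [B₀.lab ++ "p"]
16. n9.lab = "qu"  ["qu"]
17. n10.depth = 20  [20]
18. n11.cnt = false  [terminal]
19. n10.idx = true  [A.depth > 19]
20. n12.pre = "nzuzp"  ["n" ++ B₀.pre]
21. n12.lab = "uqu"  ["u" ++ B₀.lab]
22. n13.lim = "vm"  [terminal]
23. n14.lim = "vp"  [terminal]
24. n12.val = false  [false]
25. n12.idx = 24  [24]
26. n9.val = false  [A.idx and B₁.val]
27. n9.idx = 11  [B₁.idx - 13]
28. n15.lab = true  [B₁.val == false]
29. n16.pre = 6  [6]
30. n17.hot = 1  [terminal]
31. n18.hot = -5  [terminal]
32. n19.cnt = true  [terminal]
33. n16.sig = 19  [C.pre + 13]
34. n15.key = 7  [C.sig - 12]
35. n15.env = 10  [C.sig - 9]
36. n15.pre = false  [S.lab == false]
37. n20.hot = 25  [terminal]
38. n8.val = true  [S.pre == false]
39. n8.idx = 11  [S.key + 4]
40. n1.val = true  [c.hot > 16]
41. n1.idx = 5  [c.hot * -1 + 22]
42. n21.lim = "nk"  [terminal]
43. n0.key = 3  [B.idx * 3 - 12]
44. n0.env = 2  [B.idx - 3]
45. n0.pre = false  [false]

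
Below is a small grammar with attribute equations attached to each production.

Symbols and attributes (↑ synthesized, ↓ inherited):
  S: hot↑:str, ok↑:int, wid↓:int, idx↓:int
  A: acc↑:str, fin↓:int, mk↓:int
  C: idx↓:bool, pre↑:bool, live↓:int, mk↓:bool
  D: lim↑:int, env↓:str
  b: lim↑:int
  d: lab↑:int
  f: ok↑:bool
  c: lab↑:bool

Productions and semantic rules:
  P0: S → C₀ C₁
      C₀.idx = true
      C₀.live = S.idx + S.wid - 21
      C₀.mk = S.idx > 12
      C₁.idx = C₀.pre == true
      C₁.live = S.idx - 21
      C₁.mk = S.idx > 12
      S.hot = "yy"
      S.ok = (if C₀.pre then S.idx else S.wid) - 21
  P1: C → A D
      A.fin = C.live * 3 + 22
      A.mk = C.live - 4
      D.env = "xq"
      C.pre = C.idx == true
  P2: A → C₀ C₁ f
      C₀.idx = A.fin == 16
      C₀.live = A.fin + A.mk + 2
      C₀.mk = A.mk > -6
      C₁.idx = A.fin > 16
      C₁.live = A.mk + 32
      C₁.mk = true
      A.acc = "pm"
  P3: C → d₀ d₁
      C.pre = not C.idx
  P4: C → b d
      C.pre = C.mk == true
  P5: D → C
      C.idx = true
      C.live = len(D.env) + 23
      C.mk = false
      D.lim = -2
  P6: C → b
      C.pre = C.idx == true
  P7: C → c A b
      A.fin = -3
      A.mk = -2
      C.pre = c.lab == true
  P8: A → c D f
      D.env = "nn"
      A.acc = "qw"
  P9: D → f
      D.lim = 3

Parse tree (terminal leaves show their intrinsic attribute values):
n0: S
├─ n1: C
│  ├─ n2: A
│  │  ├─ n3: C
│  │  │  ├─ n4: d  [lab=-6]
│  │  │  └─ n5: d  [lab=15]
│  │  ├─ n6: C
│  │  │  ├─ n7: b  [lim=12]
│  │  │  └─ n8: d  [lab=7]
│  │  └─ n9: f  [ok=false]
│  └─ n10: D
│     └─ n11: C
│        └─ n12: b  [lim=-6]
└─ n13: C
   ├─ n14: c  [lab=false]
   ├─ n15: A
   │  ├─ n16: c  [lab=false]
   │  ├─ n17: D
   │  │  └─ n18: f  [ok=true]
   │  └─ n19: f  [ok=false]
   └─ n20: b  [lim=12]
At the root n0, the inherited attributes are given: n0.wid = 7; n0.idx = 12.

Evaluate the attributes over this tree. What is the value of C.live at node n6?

26

1. n0.wid = 7  [given at root]
2. n0.idx = 12  [given at root]
3. n1.idx = true  [true]
4. n1.live = -2  [S.idx + S.wid - 21]
5. n1.mk = false  [S.idx > 12]
6. n2.fin = 16  [C.live * 3 + 22]
7. n2.mk = -6  [C.live - 4]
8. n3.idx = true  [A.fin == 16]
9. n3.live = 12  [A.fin + A.mk + 2]
10. n3.mk = false  [A.mk > -6]
11. n4.lab = -6  [terminal]
12. n5.lab = 15  [terminal]
13. n3.pre = false  [not C.idx]
14. n6.idx = false  [A.fin > 16]
15. n6.live = 26  [A.mk + 32]
16. n6.mk = true  [true]
17. n7.lim = 12  [terminal]
18. n8.lab = 7  [terminal]
19. n6.pre = true  [C.mk == true]
20. n9.ok = false  [terminal]
21. n2.acc = "pm"  ["pm"]
22. n10.env = "xq"  ["xq"]
23. n11.idx = true  [true]
24. n11.live = 25  [len(D.env) + 23]
25. n11.mk = false  [false]
26. n12.lim = -6  [terminal]
27. n11.pre = true  [C.idx == true]
28. n10.lim = -2  [-2]
29. n1.pre = true  [C.idx == true]
30. n13.idx = true  [C₀.pre == true]
31. n13.live = -9  [S.idx - 21]
32. n13.mk = false  [S.idx > 12]
33. n14.lab = false  [terminal]
34. n15.fin = -3  [-3]
35. n15.mk = -2  [-2]
36. n16.lab = false  [terminal]
37. n17.env = "nn"  ["nn"]
38. n18.ok = true  [terminal]
39. n17.lim = 3  [3]
40. n19.ok = false  [terminal]
41. n15.acc = "qw"  ["qw"]
42. n20.lim = 12  [terminal]
43. n13.pre = false  [c.lab == true]
44. n0.hot = "yy"  ["yy"]
45. n0.ok = -9  [(if C₀.pre then S.idx else S.wid) - 21]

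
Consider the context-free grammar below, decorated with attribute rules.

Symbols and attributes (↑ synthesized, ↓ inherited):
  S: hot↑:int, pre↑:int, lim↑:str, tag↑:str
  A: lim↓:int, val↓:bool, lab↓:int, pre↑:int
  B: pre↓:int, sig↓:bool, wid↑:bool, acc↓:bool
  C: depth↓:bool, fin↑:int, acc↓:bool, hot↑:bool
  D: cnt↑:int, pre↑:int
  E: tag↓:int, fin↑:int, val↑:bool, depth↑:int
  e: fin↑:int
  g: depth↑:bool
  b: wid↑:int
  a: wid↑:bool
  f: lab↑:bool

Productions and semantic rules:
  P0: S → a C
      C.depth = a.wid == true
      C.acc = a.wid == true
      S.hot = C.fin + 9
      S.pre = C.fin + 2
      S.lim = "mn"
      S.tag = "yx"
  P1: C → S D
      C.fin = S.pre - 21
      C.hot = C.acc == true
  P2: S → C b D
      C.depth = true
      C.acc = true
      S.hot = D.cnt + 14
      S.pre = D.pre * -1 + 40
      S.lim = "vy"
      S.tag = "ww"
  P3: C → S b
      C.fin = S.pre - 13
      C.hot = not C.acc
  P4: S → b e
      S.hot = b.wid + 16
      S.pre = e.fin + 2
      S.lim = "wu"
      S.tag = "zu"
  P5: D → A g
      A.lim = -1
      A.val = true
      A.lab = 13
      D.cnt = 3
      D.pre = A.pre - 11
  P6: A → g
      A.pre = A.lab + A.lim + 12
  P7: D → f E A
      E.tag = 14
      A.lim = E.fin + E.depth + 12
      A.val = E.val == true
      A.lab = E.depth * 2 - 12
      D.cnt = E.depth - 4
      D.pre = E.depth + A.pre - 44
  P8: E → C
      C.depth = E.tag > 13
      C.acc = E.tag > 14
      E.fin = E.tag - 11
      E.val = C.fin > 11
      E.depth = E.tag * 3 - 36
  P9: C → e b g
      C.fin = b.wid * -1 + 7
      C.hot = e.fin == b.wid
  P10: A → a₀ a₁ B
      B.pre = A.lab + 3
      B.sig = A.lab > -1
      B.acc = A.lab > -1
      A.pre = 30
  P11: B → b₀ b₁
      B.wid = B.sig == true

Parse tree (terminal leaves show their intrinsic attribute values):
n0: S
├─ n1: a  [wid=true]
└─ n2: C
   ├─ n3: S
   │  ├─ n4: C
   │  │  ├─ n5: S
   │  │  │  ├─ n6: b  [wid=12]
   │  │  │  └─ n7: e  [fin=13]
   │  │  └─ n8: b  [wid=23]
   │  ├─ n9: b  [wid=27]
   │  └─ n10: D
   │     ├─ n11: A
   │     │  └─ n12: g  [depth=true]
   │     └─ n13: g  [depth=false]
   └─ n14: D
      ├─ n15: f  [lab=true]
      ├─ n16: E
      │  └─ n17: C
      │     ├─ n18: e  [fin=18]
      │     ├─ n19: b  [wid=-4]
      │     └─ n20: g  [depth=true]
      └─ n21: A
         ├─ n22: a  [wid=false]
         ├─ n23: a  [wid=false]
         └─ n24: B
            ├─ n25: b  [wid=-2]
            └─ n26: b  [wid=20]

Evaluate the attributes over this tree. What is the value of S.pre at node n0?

1. n1.wid = true  [terminal]
2. n2.depth = true  [a.wid == true]
3. n2.acc = true  [a.wid == true]
4. n4.depth = true  [true]
5. n4.acc = true  [true]
6. n6.wid = 12  [terminal]
7. n7.fin = 13  [terminal]
8. n5.hot = 28  [b.wid + 16]
9. n5.pre = 15  [e.fin + 2]
10. n5.lim = "wu"  ["wu"]
11. n5.tag = "zu"  ["zu"]
12. n8.wid = 23  [terminal]
13. n4.fin = 2  [S.pre - 13]
14. n4.hot = false  [not C.acc]
15. n9.wid = 27  [terminal]
16. n11.lim = -1  [-1]
17. n11.val = true  [true]
18. n11.lab = 13  [13]
19. n12.depth = true  [terminal]
20. n11.pre = 24  [A.lab + A.lim + 12]
21. n13.depth = false  [terminal]
22. n10.cnt = 3  [3]
23. n10.pre = 13  [A.pre - 11]
24. n3.hot = 17  [D.cnt + 14]
25. n3.pre = 27  [D.pre * -1 + 40]
26. n3.lim = "vy"  ["vy"]
27. n3.tag = "ww"  ["ww"]
28. n15.lab = true  [terminal]
29. n16.tag = 14  [14]
30. n17.depth = true  [E.tag > 13]
31. n17.acc = false  [E.tag > 14]
32. n18.fin = 18  [terminal]
33. n19.wid = -4  [terminal]
34. n20.depth = true  [terminal]
35. n17.fin = 11  [b.wid * -1 + 7]
36. n17.hot = false  [e.fin == b.wid]
37. n16.fin = 3  [E.tag - 11]
38. n16.val = false  [C.fin > 11]
39. n16.depth = 6  [E.tag * 3 - 36]
40. n21.lim = 21  [E.fin + E.depth + 12]
41. n21.val = false  [E.val == true]
42. n21.lab = 0  [E.depth * 2 - 12]
43. n22.wid = false  [terminal]
44. n23.wid = false  [terminal]
45. n24.pre = 3  [A.lab + 3]
46. n24.sig = true  [A.lab > -1]
47. n24.acc = true  [A.lab > -1]
48. n25.wid = -2  [terminal]
49. n26.wid = 20  [terminal]
50. n24.wid = true  [B.sig == true]
51. n21.pre = 30  [30]
52. n14.cnt = 2  [E.depth - 4]
53. n14.pre = -8  [E.depth + A.pre - 44]
54. n2.fin = 6  [S.pre - 21]
55. n2.hot = true  [C.acc == true]
56. n0.hot = 15  [C.fin + 9]
57. n0.pre = 8  [C.fin + 2]
58. n0.lim = "mn"  ["mn"]
59. n0.tag = "yx"  ["yx"]

8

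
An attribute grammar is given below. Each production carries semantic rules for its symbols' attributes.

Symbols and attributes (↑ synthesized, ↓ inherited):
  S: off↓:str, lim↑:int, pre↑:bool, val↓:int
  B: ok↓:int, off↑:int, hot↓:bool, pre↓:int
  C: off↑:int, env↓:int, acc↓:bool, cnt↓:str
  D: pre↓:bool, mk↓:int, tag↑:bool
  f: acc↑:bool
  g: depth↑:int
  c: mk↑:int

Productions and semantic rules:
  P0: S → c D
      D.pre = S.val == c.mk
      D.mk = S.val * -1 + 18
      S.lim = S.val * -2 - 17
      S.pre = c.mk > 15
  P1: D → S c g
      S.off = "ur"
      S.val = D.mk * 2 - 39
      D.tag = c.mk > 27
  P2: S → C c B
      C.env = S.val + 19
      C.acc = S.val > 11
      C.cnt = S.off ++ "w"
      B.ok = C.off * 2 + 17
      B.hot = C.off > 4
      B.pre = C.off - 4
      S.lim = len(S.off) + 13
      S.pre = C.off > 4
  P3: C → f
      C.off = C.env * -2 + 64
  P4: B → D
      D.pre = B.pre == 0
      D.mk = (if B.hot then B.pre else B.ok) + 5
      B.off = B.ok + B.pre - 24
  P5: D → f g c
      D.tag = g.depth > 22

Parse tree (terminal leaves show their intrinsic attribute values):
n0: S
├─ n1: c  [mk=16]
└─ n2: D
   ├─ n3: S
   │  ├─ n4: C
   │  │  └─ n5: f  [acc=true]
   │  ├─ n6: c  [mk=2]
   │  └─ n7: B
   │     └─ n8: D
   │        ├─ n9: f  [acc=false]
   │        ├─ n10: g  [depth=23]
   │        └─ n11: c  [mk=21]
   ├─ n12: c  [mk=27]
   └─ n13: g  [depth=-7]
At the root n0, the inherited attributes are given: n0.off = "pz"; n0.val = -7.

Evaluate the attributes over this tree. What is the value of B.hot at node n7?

1. n0.off = "pz"  [given at root]
2. n0.val = -7  [given at root]
3. n1.mk = 16  [terminal]
4. n2.pre = false  [S.val == c.mk]
5. n2.mk = 25  [S.val * -1 + 18]
6. n3.off = "ur"  ["ur"]
7. n3.val = 11  [D.mk * 2 - 39]
8. n4.env = 30  [S.val + 19]
9. n4.acc = false  [S.val > 11]
10. n4.cnt = "urw"  [S.off ++ "w"]
11. n5.acc = true  [terminal]
12. n4.off = 4  [C.env * -2 + 64]
13. n6.mk = 2  [terminal]
14. n7.ok = 25  [C.off * 2 + 17]
15. n7.hot = false  [C.off > 4]
16. n7.pre = 0  [C.off - 4]
17. n8.pre = true  [B.pre == 0]
18. n8.mk = 30  [(if B.hot then B.pre else B.ok) + 5]
19. n9.acc = false  [terminal]
20. n10.depth = 23  [terminal]
21. n11.mk = 21  [terminal]
22. n8.tag = true  [g.depth > 22]
23. n7.off = 1  [B.ok + B.pre - 24]
24. n3.lim = 15  [len(S.off) + 13]
25. n3.pre = false  [C.off > 4]
26. n12.mk = 27  [terminal]
27. n13.depth = -7  [terminal]
28. n2.tag = false  [c.mk > 27]
29. n0.lim = -3  [S.val * -2 - 17]
30. n0.pre = true  [c.mk > 15]

false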